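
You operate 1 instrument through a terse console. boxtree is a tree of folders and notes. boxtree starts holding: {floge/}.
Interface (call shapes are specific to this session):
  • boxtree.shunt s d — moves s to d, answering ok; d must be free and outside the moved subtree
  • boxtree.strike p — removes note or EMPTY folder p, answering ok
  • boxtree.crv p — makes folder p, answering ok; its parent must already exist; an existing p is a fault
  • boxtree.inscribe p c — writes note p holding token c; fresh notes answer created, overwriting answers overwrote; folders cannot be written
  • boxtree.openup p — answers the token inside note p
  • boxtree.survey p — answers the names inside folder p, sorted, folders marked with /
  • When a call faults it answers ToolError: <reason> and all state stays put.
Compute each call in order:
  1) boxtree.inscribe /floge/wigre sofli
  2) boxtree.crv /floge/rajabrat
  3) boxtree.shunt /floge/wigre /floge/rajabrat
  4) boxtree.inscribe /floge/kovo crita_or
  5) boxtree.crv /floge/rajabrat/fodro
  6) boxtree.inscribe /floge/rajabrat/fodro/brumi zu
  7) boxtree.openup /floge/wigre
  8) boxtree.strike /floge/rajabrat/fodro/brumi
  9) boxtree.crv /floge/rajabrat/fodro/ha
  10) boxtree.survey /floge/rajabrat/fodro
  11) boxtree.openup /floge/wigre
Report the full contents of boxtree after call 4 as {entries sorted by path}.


// inscribe(p=/floge/wigre, c=sofli) ~> created
// crv(p=/floge/rajabrat) ~> ok
// shunt(s=/floge/wigre, d=/floge/rajabrat) ~> ToolError: exists
// inscribe(p=/floge/kovo, c=crita_or) ~> created
// crv(p=/floge/rajabrat/fodro) ~> ok
// inscribe(p=/floge/rajabrat/fodro/brumi, c=zu) ~> created
// openup(p=/floge/wigre) ~> sofli
// strike(p=/floge/rajabrat/fodro/brumi) ~> ok
// crv(p=/floge/rajabrat/fodro/ha) ~> ok
// survey(p=/floge/rajabrat/fodro) ~> [ha/]
// openup(p=/floge/wigre) ~> sofli

Answer: {floge/, floge/kovo=crita_or, floge/rajabrat/, floge/wigre=sofli}


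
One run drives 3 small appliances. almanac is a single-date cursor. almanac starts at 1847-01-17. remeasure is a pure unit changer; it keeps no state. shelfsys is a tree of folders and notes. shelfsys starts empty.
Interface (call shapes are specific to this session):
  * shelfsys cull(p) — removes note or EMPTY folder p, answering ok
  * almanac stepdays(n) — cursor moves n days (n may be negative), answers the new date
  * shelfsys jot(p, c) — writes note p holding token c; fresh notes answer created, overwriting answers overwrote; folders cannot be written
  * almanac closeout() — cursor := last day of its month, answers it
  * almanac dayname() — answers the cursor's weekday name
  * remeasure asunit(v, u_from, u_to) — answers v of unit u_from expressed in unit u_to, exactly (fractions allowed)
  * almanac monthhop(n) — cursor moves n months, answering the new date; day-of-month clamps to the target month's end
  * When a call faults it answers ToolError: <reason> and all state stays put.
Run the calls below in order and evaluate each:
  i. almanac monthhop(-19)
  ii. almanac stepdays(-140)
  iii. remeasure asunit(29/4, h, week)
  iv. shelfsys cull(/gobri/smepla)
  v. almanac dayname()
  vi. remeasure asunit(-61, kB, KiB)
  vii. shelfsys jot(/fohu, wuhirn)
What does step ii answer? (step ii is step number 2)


Answer: 1845-01-28

Derivation:
>>> almanac monthhop n→-19
  1845-06-17
>>> almanac stepdays n→-140
  1845-01-28
>>> remeasure asunit v→29/4 u_from→h u_to→week
  29/672
>>> shelfsys cull p→/gobri/smepla
  ToolError: not found
>>> almanac dayname
  Tuesday
>>> remeasure asunit v→-61 u_from→kB u_to→KiB
  -7625/128
>>> shelfsys jot p→/fohu c→wuhirn
  created


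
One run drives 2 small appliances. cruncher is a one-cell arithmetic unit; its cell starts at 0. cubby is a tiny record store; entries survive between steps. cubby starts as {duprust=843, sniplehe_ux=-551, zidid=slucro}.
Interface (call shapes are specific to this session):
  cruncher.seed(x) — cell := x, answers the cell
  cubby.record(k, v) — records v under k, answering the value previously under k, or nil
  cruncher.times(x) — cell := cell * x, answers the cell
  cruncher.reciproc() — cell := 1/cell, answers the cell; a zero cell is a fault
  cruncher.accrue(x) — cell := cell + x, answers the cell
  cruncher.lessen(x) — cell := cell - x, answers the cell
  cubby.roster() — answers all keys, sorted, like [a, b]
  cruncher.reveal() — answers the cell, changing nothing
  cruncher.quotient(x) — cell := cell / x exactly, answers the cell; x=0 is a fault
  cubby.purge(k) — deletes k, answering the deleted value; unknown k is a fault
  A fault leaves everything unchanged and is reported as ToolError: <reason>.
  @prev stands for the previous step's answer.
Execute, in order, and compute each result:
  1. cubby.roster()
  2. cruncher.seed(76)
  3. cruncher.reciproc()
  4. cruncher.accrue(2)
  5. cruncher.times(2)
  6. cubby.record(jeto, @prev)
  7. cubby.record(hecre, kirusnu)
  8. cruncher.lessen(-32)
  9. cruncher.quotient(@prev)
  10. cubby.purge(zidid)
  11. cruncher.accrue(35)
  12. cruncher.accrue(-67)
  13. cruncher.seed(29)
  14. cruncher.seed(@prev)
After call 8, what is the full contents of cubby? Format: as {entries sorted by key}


Answer: {duprust=843, hecre=kirusnu, jeto=153/38, sniplehe_ux=-551, zidid=slucro}

Derivation:
[in] cubby.roster
= [duprust, sniplehe_ux, zidid]
[in] cruncher.seed 76
= 76
[in] cruncher.reciproc
= 1/76
[in] cruncher.accrue 2
= 153/76
[in] cruncher.times 2
= 153/38
[in] cubby.record jeto @prev
= nil
[in] cubby.record hecre kirusnu
= nil
[in] cruncher.lessen -32
= 1369/38
[in] cruncher.quotient @prev
= 1
[in] cubby.purge zidid
= slucro
[in] cruncher.accrue 35
= 36
[in] cruncher.accrue -67
= -31
[in] cruncher.seed 29
= 29
[in] cruncher.seed @prev
= 29


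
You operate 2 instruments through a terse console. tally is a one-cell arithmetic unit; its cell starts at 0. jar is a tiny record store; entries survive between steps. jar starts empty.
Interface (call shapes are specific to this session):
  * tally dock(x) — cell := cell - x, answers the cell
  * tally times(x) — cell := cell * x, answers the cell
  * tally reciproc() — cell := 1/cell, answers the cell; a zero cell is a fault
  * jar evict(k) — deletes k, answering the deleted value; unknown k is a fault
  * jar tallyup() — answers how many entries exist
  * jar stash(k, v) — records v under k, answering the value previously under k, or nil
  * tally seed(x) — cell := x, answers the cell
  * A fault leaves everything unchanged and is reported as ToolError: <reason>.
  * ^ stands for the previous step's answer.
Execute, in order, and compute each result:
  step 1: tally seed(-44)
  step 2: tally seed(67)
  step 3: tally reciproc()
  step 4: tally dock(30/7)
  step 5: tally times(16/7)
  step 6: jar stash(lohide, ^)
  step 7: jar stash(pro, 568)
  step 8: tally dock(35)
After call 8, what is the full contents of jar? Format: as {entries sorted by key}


~$ tally seed x: -44
  -44
~$ tally seed x: 67
  67
~$ tally reciproc
  1/67
~$ tally dock x: 30/7
  -2003/469
~$ tally times x: 16/7
  -32048/3283
~$ jar stash k: lohide v: ^
  nil
~$ jar stash k: pro v: 568
  nil
~$ tally dock x: 35
  -146953/3283

Answer: {lohide=-32048/3283, pro=568}


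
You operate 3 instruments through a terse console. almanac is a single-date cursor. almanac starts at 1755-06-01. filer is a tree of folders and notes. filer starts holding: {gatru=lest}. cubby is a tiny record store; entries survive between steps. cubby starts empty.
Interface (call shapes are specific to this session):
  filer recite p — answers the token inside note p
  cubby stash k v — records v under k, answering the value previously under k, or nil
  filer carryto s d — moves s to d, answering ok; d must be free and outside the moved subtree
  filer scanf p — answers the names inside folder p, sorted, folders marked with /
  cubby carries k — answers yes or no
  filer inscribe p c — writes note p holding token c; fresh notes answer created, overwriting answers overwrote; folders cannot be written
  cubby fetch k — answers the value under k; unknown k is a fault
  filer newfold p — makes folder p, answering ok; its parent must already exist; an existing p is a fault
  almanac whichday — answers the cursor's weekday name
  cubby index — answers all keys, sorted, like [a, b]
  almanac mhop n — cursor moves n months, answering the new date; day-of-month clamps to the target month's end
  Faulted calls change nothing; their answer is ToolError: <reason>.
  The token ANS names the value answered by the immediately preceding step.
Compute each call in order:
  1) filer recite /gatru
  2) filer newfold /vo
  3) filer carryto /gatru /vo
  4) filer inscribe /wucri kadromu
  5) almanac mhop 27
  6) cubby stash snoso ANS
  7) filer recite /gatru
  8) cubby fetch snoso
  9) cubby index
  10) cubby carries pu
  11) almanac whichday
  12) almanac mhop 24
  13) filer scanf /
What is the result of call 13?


Answer: [gatru, vo/, wucri]

Derivation:
CALL filer recite[p: /gatru]
RET  lest
CALL filer newfold[p: /vo]
RET  ok
CALL filer carryto[s: /gatru; d: /vo]
RET  ToolError: exists
CALL filer inscribe[p: /wucri; c: kadromu]
RET  created
CALL almanac mhop[n: 27]
RET  1757-09-01
CALL cubby stash[k: snoso; v: ANS]
RET  nil
CALL filer recite[p: /gatru]
RET  lest
CALL cubby fetch[k: snoso]
RET  1757-09-01
CALL cubby index[]
RET  [snoso]
CALL cubby carries[k: pu]
RET  no
CALL almanac whichday[]
RET  Thursday
CALL almanac mhop[n: 24]
RET  1759-09-01
CALL filer scanf[p: /]
RET  [gatru, vo/, wucri]


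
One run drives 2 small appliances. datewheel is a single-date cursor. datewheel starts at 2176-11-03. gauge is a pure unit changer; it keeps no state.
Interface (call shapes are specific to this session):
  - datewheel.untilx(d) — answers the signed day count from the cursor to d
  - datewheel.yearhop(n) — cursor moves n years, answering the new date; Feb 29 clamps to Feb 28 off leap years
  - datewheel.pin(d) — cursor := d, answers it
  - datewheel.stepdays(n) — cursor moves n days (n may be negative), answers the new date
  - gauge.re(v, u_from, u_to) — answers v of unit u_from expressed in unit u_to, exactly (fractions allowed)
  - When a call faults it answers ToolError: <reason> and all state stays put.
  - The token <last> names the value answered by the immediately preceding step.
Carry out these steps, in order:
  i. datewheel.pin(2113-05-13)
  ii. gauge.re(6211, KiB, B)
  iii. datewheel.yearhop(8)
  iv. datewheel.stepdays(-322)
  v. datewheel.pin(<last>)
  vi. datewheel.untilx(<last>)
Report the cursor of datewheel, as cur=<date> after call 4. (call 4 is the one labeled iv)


Using datewheel.pin on 2113-05-13, which returns 2113-05-13.
I invoke gauge.re on 6211, KiB, B, which returns 6360064.
I invoke datewheel.yearhop on 8, giving 2121-05-13.
I invoke datewheel.stepdays on -322, → 2120-06-25.
I run datewheel.pin on <last>, which returns 2120-06-25.
Next I call datewheel.untilx on <last>, and observe 0.

Answer: cur=2120-06-25


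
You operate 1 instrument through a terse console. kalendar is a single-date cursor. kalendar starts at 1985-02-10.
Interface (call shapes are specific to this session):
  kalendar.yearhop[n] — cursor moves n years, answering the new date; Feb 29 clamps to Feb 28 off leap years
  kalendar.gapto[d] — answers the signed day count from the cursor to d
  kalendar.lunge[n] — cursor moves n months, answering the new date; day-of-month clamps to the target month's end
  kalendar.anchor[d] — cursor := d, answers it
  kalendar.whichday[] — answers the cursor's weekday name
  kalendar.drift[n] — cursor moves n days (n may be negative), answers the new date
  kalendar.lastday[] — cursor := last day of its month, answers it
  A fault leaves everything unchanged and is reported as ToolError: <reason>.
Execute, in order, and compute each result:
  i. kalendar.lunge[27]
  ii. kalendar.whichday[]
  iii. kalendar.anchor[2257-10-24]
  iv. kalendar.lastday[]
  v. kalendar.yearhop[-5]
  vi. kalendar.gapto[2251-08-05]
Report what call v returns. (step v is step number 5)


>>> lunge n: 27
:: 1987-05-10
>>> whichday
:: Sunday
>>> anchor d: 2257-10-24
:: 2257-10-24
>>> lastday
:: 2257-10-31
>>> yearhop n: -5
:: 2252-10-31
>>> gapto d: 2251-08-05
:: -453

Answer: 2252-10-31


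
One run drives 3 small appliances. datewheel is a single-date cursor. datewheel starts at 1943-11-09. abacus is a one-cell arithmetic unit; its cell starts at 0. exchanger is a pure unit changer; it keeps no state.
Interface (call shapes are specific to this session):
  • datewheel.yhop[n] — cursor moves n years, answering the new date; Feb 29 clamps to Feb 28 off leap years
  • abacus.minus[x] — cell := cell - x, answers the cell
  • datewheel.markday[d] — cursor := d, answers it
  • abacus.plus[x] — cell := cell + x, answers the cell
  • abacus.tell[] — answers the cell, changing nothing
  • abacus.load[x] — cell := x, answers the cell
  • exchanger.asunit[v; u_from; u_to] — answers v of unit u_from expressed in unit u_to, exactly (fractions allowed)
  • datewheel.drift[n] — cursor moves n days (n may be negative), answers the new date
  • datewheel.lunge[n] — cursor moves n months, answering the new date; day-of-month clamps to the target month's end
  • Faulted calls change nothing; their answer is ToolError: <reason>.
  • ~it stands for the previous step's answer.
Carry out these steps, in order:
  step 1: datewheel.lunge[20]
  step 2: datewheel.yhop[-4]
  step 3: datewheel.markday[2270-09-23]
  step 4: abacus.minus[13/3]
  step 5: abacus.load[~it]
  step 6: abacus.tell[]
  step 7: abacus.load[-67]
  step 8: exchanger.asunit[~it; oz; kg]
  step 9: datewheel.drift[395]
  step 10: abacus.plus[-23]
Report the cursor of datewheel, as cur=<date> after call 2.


Answer: cur=1941-07-09

Derivation:
I use datewheel.lunge on n=20, and observe 1945-07-09.
Invoking datewheel.yhop on n=-4, yielding 1941-07-09.
Calling datewheel.markday on d=2270-09-23, giving 2270-09-23.
I run abacus.minus on x=13/3, and get -13/3.
Now I run abacus.load on x=~it, and get -13/3.
I try abacus.tell(), and observe -13/3.
I call abacus.load on x=-67, yielding -67.
I call exchanger.asunit on v=~it, u_from=oz, u_to=kg, and get -3039068879/1600000000.
I try datewheel.drift on n=395, and see 2271-10-23.
Using abacus.plus on x=-23, yielding -90.


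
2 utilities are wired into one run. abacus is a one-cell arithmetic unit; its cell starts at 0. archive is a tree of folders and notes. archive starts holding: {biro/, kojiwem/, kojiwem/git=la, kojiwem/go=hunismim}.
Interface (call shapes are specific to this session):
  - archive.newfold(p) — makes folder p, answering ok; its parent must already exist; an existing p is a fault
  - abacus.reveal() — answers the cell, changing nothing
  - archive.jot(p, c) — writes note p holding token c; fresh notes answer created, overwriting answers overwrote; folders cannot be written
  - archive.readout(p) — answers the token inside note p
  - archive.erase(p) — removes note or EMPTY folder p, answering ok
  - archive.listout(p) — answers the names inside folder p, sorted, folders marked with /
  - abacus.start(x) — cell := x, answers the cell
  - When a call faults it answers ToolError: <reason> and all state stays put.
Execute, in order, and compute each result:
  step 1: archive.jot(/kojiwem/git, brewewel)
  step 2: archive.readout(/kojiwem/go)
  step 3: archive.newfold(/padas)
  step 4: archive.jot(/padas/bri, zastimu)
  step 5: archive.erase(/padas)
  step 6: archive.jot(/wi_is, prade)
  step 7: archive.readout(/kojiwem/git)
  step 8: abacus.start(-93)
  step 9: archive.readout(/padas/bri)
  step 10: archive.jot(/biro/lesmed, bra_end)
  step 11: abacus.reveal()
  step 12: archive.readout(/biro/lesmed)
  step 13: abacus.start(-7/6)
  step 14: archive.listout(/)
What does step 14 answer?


~$ archive.jot p: /kojiwem/git c: brewewel
:: overwrote
~$ archive.readout p: /kojiwem/go
:: hunismim
~$ archive.newfold p: /padas
:: ok
~$ archive.jot p: /padas/bri c: zastimu
:: created
~$ archive.erase p: /padas
:: ToolError: not empty
~$ archive.jot p: /wi_is c: prade
:: created
~$ archive.readout p: /kojiwem/git
:: brewewel
~$ abacus.start x: -93
:: -93
~$ archive.readout p: /padas/bri
:: zastimu
~$ archive.jot p: /biro/lesmed c: bra_end
:: created
~$ abacus.reveal
:: -93
~$ archive.readout p: /biro/lesmed
:: bra_end
~$ abacus.start x: -7/6
:: -7/6
~$ archive.listout p: /
:: [biro/, kojiwem/, padas/, wi_is]

Answer: [biro/, kojiwem/, padas/, wi_is]


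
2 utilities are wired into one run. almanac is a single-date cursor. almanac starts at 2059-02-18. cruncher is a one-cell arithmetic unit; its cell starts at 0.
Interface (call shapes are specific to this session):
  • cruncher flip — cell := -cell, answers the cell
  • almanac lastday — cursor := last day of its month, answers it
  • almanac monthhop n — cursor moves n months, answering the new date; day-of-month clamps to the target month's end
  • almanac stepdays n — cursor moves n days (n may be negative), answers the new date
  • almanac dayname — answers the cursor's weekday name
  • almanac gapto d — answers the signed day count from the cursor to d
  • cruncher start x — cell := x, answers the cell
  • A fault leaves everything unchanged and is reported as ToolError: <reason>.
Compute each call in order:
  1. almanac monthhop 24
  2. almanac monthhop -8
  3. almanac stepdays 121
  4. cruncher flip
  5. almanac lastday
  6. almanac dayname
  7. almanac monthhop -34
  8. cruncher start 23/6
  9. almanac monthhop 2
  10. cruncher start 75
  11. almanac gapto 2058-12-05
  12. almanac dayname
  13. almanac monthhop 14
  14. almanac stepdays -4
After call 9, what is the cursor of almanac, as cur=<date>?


Answer: cur=2058-02-28

Derivation:
I call almanac monthhop(n: 24), giving 2061-02-18.
I call almanac monthhop(n: -8), → 2060-06-18.
I run almanac stepdays(n: 121), → 2060-10-17.
Invoking cruncher flip, and see 0.
Next I call almanac lastday, and get 2060-10-31.
Now I run almanac dayname, yielding Sunday.
Next I call almanac monthhop(n: -34), and get 2057-12-31.
Now I run cruncher start(x: 23/6), → 23/6.
Next I call almanac monthhop(n: 2), → 2058-02-28.
Then cruncher start(x: 75), giving 75.
Then almanac gapto(d: 2058-12-05), yielding 280.
I call almanac dayname, giving Thursday.
I call almanac monthhop(n: 14), which returns 2059-04-28.
I call almanac stepdays(n: -4), → 2059-04-24.


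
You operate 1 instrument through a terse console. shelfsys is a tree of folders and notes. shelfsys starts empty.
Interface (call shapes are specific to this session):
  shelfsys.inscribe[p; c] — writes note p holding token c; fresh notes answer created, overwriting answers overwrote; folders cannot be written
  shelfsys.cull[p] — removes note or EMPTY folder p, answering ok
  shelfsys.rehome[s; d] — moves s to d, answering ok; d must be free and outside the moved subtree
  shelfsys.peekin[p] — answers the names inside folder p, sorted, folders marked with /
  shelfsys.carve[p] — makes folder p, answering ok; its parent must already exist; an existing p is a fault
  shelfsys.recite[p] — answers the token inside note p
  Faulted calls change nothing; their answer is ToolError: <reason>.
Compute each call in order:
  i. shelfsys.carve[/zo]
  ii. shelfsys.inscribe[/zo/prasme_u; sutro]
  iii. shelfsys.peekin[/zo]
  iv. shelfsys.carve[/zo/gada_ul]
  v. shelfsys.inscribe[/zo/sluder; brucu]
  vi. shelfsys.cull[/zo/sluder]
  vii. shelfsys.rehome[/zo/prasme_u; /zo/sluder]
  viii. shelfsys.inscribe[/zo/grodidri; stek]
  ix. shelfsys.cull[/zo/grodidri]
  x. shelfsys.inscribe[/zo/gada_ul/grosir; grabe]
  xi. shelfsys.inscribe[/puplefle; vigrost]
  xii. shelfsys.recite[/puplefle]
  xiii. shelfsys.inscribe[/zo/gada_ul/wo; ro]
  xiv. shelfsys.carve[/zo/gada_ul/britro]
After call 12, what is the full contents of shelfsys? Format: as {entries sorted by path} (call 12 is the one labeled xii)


Answer: {puplefle=vigrost, zo/, zo/gada_ul/, zo/gada_ul/grosir=grabe, zo/sluder=sutro}

Derivation:
→ shelfsys.carve(/zo)
← ok
→ shelfsys.inscribe(/zo/prasme_u, sutro)
← created
→ shelfsys.peekin(/zo)
← [prasme_u]
→ shelfsys.carve(/zo/gada_ul)
← ok
→ shelfsys.inscribe(/zo/sluder, brucu)
← created
→ shelfsys.cull(/zo/sluder)
← ok
→ shelfsys.rehome(/zo/prasme_u, /zo/sluder)
← ok
→ shelfsys.inscribe(/zo/grodidri, stek)
← created
→ shelfsys.cull(/zo/grodidri)
← ok
→ shelfsys.inscribe(/zo/gada_ul/grosir, grabe)
← created
→ shelfsys.inscribe(/puplefle, vigrost)
← created
→ shelfsys.recite(/puplefle)
← vigrost
→ shelfsys.inscribe(/zo/gada_ul/wo, ro)
← created
→ shelfsys.carve(/zo/gada_ul/britro)
← ok


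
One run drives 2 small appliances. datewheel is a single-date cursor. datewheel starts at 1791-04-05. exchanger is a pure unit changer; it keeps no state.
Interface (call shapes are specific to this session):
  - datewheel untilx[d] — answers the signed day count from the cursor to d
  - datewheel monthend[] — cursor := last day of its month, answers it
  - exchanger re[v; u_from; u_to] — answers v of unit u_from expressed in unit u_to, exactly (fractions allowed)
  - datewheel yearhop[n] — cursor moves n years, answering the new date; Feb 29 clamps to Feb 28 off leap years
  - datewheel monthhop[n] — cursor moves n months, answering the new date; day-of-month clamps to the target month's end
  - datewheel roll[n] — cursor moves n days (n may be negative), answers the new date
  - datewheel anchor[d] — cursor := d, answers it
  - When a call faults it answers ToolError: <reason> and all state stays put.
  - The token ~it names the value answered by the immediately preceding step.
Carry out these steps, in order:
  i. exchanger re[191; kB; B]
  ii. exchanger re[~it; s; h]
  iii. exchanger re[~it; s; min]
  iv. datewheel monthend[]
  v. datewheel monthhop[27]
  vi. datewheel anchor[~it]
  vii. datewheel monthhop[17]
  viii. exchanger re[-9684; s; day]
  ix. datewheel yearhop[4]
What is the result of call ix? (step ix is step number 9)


Now I run exchanger re on v='191', u_from='kB', u_to='B', yielding 191000.
Using exchanger re on v='~it', u_from='s', u_to='h': 955/18.
I call exchanger re on v='~it', u_from='s', u_to='min', and get 191/216.
Calling datewheel monthend(): 1791-04-30.
Then datewheel monthhop on n='27', — result: 1793-07-30.
Then datewheel anchor on d='~it', → 1793-07-30.
I run datewheel monthhop on n='17', and see 1794-12-30.
I invoke exchanger re on v='-9684', u_from='s', u_to='day', — result: -269/2400.
Calling datewheel yearhop on n='4', and see 1798-12-30.

Answer: 1798-12-30


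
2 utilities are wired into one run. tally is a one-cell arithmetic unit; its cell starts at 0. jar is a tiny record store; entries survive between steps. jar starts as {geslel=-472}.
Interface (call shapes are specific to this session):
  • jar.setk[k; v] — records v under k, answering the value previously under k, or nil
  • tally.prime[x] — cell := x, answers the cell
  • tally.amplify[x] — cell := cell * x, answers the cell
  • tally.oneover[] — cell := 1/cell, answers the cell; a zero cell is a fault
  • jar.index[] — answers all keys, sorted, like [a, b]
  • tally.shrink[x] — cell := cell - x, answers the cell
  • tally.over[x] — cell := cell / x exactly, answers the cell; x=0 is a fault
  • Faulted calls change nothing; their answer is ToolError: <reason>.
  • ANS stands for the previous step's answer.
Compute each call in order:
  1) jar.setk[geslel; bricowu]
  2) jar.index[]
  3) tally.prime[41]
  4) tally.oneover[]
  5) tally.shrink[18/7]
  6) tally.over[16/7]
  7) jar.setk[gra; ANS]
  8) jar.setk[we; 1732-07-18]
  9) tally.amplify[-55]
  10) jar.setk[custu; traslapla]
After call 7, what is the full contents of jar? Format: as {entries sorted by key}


-- 1. setk(geslel, bricowu) -> -472
-- 2. index() -> [geslel]
-- 3. prime(41) -> 41
-- 4. oneover() -> 1/41
-- 5. shrink(18/7) -> -731/287
-- 6. over(16/7) -> -731/656
-- 7. setk(gra, ANS) -> nil
-- 8. setk(we, 1732-07-18) -> nil
-- 9. amplify(-55) -> 40205/656
-- 10. setk(custu, traslapla) -> nil

Answer: {geslel=bricowu, gra=-731/656}


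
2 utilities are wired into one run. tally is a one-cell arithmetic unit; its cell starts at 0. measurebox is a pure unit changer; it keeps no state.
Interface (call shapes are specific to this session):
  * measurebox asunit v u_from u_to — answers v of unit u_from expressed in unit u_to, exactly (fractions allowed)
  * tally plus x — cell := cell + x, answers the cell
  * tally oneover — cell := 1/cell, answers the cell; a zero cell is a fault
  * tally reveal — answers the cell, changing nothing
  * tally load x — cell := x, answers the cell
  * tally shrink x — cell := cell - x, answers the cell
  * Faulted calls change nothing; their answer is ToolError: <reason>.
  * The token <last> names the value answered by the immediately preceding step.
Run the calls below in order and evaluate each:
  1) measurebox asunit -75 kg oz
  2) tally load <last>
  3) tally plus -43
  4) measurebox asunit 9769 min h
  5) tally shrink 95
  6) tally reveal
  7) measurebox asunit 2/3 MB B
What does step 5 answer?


! 1. measurebox asunit(v='-75', u_from='kg', u_to='oz') == -120000000000/45359237
! 2. tally load(x='<last>') == -120000000000/45359237
! 3. tally plus(x='-43') == -121950447191/45359237
! 4. measurebox asunit(v='9769', u_from='min', u_to='h') == 9769/60
! 5. tally shrink(x='95') == -126259574706/45359237
! 6. tally reveal() == -126259574706/45359237
! 7. measurebox asunit(v='2/3', u_from='MB', u_to='B') == 2000000/3

Answer: -126259574706/45359237


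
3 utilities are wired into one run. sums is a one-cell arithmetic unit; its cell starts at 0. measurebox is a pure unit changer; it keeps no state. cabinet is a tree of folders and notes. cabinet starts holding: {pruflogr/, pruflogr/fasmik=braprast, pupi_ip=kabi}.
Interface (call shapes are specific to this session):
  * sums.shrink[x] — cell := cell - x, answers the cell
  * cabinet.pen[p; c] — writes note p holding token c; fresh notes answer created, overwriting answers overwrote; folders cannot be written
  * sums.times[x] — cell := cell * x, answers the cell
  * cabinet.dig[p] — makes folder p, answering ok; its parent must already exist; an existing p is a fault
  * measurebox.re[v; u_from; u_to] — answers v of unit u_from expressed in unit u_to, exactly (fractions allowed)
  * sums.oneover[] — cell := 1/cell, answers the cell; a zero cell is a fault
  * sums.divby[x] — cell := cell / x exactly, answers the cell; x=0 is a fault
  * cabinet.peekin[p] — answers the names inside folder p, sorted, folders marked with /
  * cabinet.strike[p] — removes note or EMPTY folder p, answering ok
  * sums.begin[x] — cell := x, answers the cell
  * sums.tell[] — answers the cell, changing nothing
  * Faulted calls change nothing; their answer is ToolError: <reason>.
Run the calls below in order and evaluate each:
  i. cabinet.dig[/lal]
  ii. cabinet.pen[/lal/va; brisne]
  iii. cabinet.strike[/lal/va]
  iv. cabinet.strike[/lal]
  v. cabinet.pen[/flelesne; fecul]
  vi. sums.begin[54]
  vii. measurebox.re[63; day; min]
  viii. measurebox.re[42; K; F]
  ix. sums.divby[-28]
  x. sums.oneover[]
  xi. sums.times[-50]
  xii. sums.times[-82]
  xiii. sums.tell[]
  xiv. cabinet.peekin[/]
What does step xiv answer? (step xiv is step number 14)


Answer: [flelesne, pruflogr/, pupi_ip]

Derivation:
I try cabinet.dig with p: /lal, and observe ok.
Invoking cabinet.pen with p: /lal/va, c: brisne, and see created.
Using cabinet.strike with p: /lal/va, which returns ok.
I try cabinet.strike with p: /lal, → ok.
I invoke cabinet.pen with p: /flelesne, c: fecul, — result: created.
I invoke sums.begin with x: 54, yielding 54.
I try measurebox.re with v: 63, u_from: day, u_to: min, and observe 90720.
Invoking measurebox.re with v: 42, u_from: K, u_to: F, and observe -38407/100.
Now I run sums.divby with x: -28, yielding -27/14.
I try sums.oneover(), and observe -14/27.
Calling sums.times with x: -50, and see 700/27.
I try sums.times with x: -82: -57400/27.
I use sums.tell(), which returns -57400/27.
Calling cabinet.peekin with p: /, yielding [flelesne, pruflogr/, pupi_ip].


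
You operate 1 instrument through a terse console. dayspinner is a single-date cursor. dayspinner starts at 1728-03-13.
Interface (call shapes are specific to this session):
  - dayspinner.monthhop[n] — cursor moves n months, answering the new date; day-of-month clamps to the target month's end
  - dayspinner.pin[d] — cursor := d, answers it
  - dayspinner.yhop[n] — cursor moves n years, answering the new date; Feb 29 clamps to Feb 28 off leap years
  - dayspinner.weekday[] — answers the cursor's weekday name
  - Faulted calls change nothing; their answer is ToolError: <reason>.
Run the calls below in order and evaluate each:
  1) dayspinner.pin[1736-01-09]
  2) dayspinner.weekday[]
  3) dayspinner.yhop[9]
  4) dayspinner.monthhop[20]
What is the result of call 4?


==> dayspinner.pin(1736-01-09)
<== 1736-01-09
==> dayspinner.weekday()
<== Monday
==> dayspinner.yhop(9)
<== 1745-01-09
==> dayspinner.monthhop(20)
<== 1746-09-09

Answer: 1746-09-09


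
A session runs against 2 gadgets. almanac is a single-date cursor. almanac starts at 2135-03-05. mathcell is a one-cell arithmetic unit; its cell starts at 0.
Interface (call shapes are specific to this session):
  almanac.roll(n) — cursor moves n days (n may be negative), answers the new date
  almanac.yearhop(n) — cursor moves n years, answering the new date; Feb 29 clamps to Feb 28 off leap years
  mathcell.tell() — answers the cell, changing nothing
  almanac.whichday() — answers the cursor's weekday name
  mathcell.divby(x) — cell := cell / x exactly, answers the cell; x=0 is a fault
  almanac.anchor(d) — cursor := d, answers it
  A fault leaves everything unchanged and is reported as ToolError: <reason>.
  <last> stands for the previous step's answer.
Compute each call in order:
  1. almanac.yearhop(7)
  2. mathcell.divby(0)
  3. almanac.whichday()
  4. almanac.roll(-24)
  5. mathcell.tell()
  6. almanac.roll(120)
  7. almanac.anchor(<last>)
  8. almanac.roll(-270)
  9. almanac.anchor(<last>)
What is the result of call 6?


// almanac.yearhop(n→7) => 2142-03-05
// mathcell.divby(x→0) => ToolError: division by zero
// almanac.whichday() => Monday
// almanac.roll(n→-24) => 2142-02-09
// mathcell.tell() => 0
// almanac.roll(n→120) => 2142-06-09
// almanac.anchor(d→<last>) => 2142-06-09
// almanac.roll(n→-270) => 2141-09-12
// almanac.anchor(d→<last>) => 2141-09-12

Answer: 2142-06-09


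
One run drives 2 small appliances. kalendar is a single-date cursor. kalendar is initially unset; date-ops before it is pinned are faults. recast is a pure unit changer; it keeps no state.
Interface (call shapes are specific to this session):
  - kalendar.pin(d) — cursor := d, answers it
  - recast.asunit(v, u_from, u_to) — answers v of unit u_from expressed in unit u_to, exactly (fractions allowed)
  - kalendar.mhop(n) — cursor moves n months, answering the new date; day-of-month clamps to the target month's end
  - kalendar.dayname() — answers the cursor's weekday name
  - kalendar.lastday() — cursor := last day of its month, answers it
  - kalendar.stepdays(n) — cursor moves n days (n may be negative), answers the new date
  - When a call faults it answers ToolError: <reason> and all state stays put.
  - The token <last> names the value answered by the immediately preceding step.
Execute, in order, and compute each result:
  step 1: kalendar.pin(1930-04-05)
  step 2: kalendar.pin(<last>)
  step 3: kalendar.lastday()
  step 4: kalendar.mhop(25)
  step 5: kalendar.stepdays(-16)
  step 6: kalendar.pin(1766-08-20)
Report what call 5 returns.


-> kalendar.pin(d: 1930-04-05)
<- 1930-04-05
-> kalendar.pin(d: <last>)
<- 1930-04-05
-> kalendar.lastday()
<- 1930-04-30
-> kalendar.mhop(n: 25)
<- 1932-05-30
-> kalendar.stepdays(n: -16)
<- 1932-05-14
-> kalendar.pin(d: 1766-08-20)
<- 1766-08-20

Answer: 1932-05-14


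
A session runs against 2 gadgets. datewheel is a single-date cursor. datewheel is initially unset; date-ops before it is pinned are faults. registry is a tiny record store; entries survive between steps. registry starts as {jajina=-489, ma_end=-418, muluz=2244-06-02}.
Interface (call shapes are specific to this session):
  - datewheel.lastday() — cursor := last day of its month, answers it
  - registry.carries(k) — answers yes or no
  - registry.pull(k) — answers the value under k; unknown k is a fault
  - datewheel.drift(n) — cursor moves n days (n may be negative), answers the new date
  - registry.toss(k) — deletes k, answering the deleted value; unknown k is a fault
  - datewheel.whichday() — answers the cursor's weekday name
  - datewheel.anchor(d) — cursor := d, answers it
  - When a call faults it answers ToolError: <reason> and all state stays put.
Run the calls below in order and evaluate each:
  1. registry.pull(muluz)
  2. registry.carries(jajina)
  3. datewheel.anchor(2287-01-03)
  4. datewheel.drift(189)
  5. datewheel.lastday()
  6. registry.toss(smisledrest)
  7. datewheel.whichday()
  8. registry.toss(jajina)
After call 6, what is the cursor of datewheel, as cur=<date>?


Answer: cur=2287-07-31

Derivation:
·→ registry.pull(muluz)
·← 2244-06-02
·→ registry.carries(jajina)
·← yes
·→ datewheel.anchor(2287-01-03)
·← 2287-01-03
·→ datewheel.drift(189)
·← 2287-07-11
·→ datewheel.lastday()
·← 2287-07-31
·→ registry.toss(smisledrest)
·← ToolError: no such key smisledrest
·→ datewheel.whichday()
·← Sunday
·→ registry.toss(jajina)
·← -489


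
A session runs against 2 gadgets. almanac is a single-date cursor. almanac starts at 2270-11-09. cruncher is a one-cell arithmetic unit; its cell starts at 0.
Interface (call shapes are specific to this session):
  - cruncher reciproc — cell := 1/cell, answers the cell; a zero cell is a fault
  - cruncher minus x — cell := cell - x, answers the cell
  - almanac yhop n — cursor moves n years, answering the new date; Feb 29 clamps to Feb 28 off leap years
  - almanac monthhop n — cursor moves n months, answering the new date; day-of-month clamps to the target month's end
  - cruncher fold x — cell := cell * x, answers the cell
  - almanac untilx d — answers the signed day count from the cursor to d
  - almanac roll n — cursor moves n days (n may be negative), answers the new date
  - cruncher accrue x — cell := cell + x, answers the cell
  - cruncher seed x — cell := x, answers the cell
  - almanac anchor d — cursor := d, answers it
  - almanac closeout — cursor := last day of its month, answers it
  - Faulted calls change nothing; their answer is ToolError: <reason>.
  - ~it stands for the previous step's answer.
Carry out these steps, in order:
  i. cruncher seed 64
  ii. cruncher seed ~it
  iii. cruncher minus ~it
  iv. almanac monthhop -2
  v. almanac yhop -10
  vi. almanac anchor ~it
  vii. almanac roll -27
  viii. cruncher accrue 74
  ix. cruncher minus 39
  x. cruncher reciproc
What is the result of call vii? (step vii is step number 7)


>>> cruncher seed x→64
:: 64
>>> cruncher seed x→~it
:: 64
>>> cruncher minus x→~it
:: 0
>>> almanac monthhop n→-2
:: 2270-09-09
>>> almanac yhop n→-10
:: 2260-09-09
>>> almanac anchor d→~it
:: 2260-09-09
>>> almanac roll n→-27
:: 2260-08-13
>>> cruncher accrue x→74
:: 74
>>> cruncher minus x→39
:: 35
>>> cruncher reciproc
:: 1/35

Answer: 2260-08-13


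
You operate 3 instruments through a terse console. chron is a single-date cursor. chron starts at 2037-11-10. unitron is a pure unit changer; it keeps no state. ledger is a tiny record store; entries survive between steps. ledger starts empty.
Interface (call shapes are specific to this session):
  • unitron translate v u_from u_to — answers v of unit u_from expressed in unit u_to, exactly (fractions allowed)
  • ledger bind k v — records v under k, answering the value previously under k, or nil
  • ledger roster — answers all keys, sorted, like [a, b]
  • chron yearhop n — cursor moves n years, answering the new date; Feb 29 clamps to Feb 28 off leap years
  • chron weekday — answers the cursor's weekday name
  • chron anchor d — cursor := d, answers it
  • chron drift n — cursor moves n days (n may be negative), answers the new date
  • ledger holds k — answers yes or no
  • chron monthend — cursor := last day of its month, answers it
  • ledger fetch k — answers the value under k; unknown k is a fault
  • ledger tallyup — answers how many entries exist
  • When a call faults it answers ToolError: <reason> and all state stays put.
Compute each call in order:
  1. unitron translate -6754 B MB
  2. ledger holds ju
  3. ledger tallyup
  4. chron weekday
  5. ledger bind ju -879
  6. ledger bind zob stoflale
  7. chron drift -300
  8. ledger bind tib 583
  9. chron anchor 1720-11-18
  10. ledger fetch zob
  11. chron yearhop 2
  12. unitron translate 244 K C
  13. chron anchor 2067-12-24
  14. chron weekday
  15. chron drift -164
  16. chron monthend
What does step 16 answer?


Answer: 2067-07-31

Derivation:
==> unitron translate(v: -6754, u_from: B, u_to: MB)
<== -3377/500000
==> ledger holds(k: ju)
<== no
==> ledger tallyup()
<== 0
==> chron weekday()
<== Tuesday
==> ledger bind(k: ju, v: -879)
<== nil
==> ledger bind(k: zob, v: stoflale)
<== nil
==> chron drift(n: -300)
<== 2037-01-14
==> ledger bind(k: tib, v: 583)
<== nil
==> chron anchor(d: 1720-11-18)
<== 1720-11-18
==> ledger fetch(k: zob)
<== stoflale
==> chron yearhop(n: 2)
<== 1722-11-18
==> unitron translate(v: 244, u_from: K, u_to: C)
<== -583/20
==> chron anchor(d: 2067-12-24)
<== 2067-12-24
==> chron weekday()
<== Saturday
==> chron drift(n: -164)
<== 2067-07-13
==> chron monthend()
<== 2067-07-31


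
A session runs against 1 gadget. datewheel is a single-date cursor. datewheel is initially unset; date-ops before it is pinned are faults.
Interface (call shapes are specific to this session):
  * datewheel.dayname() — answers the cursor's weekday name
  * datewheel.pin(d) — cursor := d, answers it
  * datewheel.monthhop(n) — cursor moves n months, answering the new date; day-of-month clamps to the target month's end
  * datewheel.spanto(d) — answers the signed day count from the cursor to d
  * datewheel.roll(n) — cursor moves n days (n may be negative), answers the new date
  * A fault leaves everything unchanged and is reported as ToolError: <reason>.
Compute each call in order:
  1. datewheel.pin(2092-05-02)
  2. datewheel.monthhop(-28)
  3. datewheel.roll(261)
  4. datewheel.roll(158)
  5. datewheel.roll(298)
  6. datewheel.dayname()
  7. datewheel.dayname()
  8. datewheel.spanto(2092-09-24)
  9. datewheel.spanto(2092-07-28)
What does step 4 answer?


Answer: 2091-02-25

Derivation:
·→ datewheel.pin(d: 2092-05-02)
·← 2092-05-02
·→ datewheel.monthhop(n: -28)
·← 2090-01-02
·→ datewheel.roll(n: 261)
·← 2090-09-20
·→ datewheel.roll(n: 158)
·← 2091-02-25
·→ datewheel.roll(n: 298)
·← 2091-12-20
·→ datewheel.dayname()
·← Thursday
·→ datewheel.dayname()
·← Thursday
·→ datewheel.spanto(d: 2092-09-24)
·← 279
·→ datewheel.spanto(d: 2092-07-28)
·← 221


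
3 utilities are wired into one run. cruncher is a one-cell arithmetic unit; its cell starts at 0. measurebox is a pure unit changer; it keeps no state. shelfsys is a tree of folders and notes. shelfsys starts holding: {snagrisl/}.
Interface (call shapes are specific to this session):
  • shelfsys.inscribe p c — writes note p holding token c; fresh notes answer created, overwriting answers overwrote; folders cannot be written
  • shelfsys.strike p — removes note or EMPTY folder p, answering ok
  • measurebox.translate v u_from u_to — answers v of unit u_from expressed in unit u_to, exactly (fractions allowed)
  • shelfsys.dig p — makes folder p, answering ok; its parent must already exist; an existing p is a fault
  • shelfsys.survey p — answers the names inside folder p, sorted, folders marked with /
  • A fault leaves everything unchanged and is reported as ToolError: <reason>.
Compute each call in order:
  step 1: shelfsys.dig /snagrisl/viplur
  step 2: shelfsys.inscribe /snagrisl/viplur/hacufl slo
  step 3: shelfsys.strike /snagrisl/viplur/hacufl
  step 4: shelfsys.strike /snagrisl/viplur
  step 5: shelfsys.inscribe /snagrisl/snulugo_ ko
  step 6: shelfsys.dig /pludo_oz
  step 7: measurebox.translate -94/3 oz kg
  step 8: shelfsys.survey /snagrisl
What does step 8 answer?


Answer: [snulugo_]

Derivation:
~$ dig p→/snagrisl/viplur
= ok
~$ inscribe p→/snagrisl/viplur/hacufl c→slo
= created
~$ strike p→/snagrisl/viplur/hacufl
= ok
~$ strike p→/snagrisl/viplur
= ok
~$ inscribe p→/snagrisl/snulugo_ c→ko
= created
~$ dig p→/pludo_oz
= ok
~$ translate v→-94/3 u_from→oz u_to→kg
= -2131884139/2400000000
~$ survey p→/snagrisl
= [snulugo_]
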